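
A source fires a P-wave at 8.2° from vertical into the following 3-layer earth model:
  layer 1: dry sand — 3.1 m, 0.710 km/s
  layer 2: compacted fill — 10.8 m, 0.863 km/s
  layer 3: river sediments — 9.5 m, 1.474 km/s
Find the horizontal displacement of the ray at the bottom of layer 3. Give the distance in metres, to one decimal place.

5.3 m

p = sin θ₁/V₁ = sin 8.2°/0.710 = 2.0089e-01 s/km is conserved through the stack.
Layer 1: θ = 8.20°; offset = 3.1·tan 8.20° = 0.447 m.
Layer 2: sin θ = p·0.863 = 0.1734 → θ = 9.98°; offset = 10.8·tan 9.98° = 1.901 m.
Layer 3: sin θ = p·1.474 = 0.2961 → θ = 17.22°; offset = 9.5·tan 17.22° = 2.945 m.
Σ offsets = 5.293 m.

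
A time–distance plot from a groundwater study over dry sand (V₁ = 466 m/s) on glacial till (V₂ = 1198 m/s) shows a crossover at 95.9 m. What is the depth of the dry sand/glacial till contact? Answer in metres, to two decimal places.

x_cross = 2h·√((V₂+V₁)/(V₂−V₁)) → h = x_cross / (2·√((V₂+V₁)/(V₂−V₁))).
√((V₂+V₁)/(V₂−V₁)) = √((1198+466)/(1198−466)) = 1.5077.
h = 95.9 / (2·1.5077) = 31.80 m.

31.80 m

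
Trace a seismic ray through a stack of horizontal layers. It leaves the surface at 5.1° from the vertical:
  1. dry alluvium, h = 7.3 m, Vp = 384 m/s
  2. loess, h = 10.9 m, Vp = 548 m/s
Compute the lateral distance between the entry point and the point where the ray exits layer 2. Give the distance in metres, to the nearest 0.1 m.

Ray parameter p = sin 5.1° / 384 m/s = 2.3150e-04 s/m.
Layer 1: θ = 5.10°; offset = 7.3·tan 5.10° = 0.652 m.
Layer 2: sin θ = p·548 = 0.1269 → θ = 7.29°; offset = 10.9·tan 7.29° = 1.394 m.
Σ offsets = 2.046 m.

2.0 m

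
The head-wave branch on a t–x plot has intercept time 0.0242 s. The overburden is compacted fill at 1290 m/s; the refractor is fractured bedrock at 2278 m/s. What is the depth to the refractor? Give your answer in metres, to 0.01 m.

θ_c = arcsin(1290/2278) = 34.49°; cos θ_c = 0.8242.
tᵢ = 2h cos θ_c/V₁ ⇒ h = tᵢ·V₁/(2 cos θ_c) = 0.0242·1290/(2·0.8242) = 18.94 m.

18.94 m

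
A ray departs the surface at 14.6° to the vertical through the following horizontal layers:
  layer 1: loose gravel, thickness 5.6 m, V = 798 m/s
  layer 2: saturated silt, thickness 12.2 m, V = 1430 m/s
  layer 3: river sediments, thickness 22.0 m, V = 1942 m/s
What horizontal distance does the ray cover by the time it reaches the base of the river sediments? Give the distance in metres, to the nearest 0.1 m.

24.7 m

p = sin θ₁/V₁ = sin 14.6°/798 = 3.1588e-04 s/m is conserved through the stack.
Layer 1: θ = 14.60°; offset = 5.6·tan 14.60° = 1.459 m.
Layer 2: sin θ = p·1430 = 0.4517 → θ = 26.85°; offset = 12.2·tan 26.85° = 6.177 m.
Layer 3: sin θ = p·1942 = 0.6134 → θ = 37.84°; offset = 22.0·tan 37.84° = 17.088 m.
Total horizontal offset = 24.724 m.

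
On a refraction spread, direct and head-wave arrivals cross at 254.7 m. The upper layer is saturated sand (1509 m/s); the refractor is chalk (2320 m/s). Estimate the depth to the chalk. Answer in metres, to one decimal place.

x_cross = 2h·√((V₂+V₁)/(V₂−V₁)) → h = x_cross / (2·√((V₂+V₁)/(V₂−V₁))).
√((V₂+V₁)/(V₂−V₁)) = √((2320+1509)/(2320−1509)) = 2.1729.
h = 254.7 / (2·2.1729) = 58.61 m.

58.6 m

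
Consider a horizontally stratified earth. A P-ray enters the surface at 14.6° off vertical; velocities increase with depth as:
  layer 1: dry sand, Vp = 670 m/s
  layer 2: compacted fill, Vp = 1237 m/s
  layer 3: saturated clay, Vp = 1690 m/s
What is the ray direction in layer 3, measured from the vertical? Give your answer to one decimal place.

Ray parameter p = sin 14.6° / 670 = 3.7622e-04 s/m.
sin θ_3 = p·V_3 = 3.7622e-04 × 1690 = 0.6358.
θ_3 = 39.48° from the vertical.

39.5°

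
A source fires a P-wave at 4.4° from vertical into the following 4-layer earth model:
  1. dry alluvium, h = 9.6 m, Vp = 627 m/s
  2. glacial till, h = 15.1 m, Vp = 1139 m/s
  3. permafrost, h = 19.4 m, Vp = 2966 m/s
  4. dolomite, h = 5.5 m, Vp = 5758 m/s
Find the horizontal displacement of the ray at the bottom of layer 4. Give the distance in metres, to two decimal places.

15.88 m

Apply Snell's law at each interface; in layer i the horizontal offset is hᵢ·tan θᵢ.
Layer 1: θ = 4.40°; offset = 9.6·tan 4.40° = 0.7387 m.
Layer 2: sin θ = 1139·sin 4.4°/627 = 0.1394, θ = 8.01°; offset = 15.1·tan 8.01° = 2.1252 m.
Layer 3: sin θ = 2966·sin 4.4°/627 = 0.3629, θ = 21.28°; offset = 19.4·tan 21.28° = 7.5557 m.
Layer 4: sin θ = 5758·sin 4.4°/627 = 0.7045, θ = 44.79°; offset = 5.5·tan 44.79° = 5.4603 m.
Summing the layer offsets gives 15.8799 m.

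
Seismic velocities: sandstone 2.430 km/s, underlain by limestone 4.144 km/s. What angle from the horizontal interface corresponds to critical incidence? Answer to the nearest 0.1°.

At critical incidence the refracted ray runs along the interface (θ₂ = 90°), so sin θ_c = V₁/V₂.
θ_c = arcsin(2.430/4.144) = arcsin 0.5864 = 35.90°.
Measured from the interface: 90° − 35.90° = 54.10°.

54.1°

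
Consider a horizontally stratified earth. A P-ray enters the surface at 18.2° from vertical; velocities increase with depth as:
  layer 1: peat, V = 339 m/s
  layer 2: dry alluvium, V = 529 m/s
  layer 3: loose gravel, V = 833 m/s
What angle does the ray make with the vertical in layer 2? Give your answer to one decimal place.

Ray parameter p = sin 18.2° / 339 = 9.2134e-04 s/m.
sin θ_2 = p·V_2 = 9.2134e-04 × 529 = 0.4874.
θ_2 = 29.17° from the vertical.

29.2°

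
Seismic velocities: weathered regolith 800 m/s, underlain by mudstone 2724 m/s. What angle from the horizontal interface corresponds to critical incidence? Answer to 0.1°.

At critical incidence the refracted ray runs along the interface (θ₂ = 90°), so sin θ_c = V₁/V₂.
θ_c = arcsin(800/2724) = arcsin 0.2937 = 17.08°.
Measured from the interface: 90° − 17.08° = 72.92°.

72.9°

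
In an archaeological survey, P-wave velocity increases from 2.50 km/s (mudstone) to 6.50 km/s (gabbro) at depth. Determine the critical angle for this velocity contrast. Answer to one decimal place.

At critical incidence the refracted ray runs along the interface (θ₂ = 90°), so sin θ_c = V₁/V₂.
θ_c = arcsin(2.50/6.50) = arcsin 0.3846 = 22.62°.

22.6°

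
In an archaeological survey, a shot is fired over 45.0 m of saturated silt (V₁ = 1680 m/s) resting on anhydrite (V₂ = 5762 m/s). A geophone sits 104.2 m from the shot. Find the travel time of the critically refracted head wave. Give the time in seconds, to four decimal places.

0.0693 s

θ_c = arcsin(V₁/V₂) = arcsin(1680/5762) = 16.95°, cos θ_c = 0.9566.
Intercept time tᵢ = 2h cos θ_c / V₁ = 2·45.0·0.9566/1680 = 0.05124 s.
t = x/V₂ + tᵢ = 104.2/5762 + 0.05124 = 0.06933 s.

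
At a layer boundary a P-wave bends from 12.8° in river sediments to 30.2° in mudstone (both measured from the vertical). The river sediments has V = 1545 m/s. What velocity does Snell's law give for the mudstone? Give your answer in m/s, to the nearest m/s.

Snell's law: sin 12.8°/V₁ = sin 30.2°/V₂.
V₂ = V₁·sin 30.2°/sin 12.8° = 1545 × 2.2705 = 3507.88 m/s.

3508 m/s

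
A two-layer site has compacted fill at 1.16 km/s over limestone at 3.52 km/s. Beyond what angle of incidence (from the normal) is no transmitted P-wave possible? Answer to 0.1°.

Critical incidence: sin θ_c = V₁/V₂ = 1.16/3.52 = 0.3295.
θ_c = arcsin 0.3295 = 19.24°.

19.2°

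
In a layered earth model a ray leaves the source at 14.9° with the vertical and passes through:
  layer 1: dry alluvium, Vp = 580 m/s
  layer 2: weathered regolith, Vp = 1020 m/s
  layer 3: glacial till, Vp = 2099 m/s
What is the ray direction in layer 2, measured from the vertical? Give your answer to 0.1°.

26.9°

Ray parameter p = sin 14.9° / 580 = 4.4333e-04 s/m.
sin θ_2 = p·V_2 = 4.4333e-04 × 1020 = 0.4522.
θ_2 = 26.88° from the vertical.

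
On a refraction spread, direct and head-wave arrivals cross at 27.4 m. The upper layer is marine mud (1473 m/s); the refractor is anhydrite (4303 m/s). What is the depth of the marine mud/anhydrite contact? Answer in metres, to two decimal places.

9.59 m

x_cross = 2h·√((V₂+V₁)/(V₂−V₁)) → h = x_cross / (2·√((V₂+V₁)/(V₂−V₁))).
√((V₂+V₁)/(V₂−V₁)) = √((4303+1473)/(4303−1473)) = 1.4286.
h = 27.4 / (2·1.4286) = 9.59 m.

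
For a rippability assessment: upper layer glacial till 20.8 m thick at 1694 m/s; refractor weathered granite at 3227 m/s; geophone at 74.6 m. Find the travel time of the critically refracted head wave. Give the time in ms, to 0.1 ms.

t = x/V₂ + 2h·√(V₂²−V₁²)/(V₁V₂).
√(V₂²−V₁²) = √(3227²−1694²) = 2746.6 m/s; delay term = 2·20.8·2746.6/(1694·3227) = 0.02090 s.
t = 74.6/3227 + 0.02090 = 0.04402 s.

44.0 ms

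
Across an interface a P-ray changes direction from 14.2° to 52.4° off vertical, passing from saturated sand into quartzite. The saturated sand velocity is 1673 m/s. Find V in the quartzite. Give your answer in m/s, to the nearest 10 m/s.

5400 m/s

Snell's law: sin 14.2°/V₁ = sin 52.4°/V₂.
V₂ = V₁·sin 52.4°/sin 14.2° = 1673 × 3.2298 = 5403.43 m/s.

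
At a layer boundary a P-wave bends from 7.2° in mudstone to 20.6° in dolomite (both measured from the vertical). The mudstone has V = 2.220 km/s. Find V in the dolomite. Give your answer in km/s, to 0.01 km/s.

6.23 km/s

Snell's law: sin 7.2°/V₁ = sin 20.6°/V₂.
V₂ = V₁·sin 20.6°/sin 7.2° = 2.220 × 2.8072 = 6.23 km/s.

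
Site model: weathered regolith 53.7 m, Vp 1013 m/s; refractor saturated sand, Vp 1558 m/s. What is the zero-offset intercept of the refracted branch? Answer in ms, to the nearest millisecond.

81 ms

θ_c = arcsin(V₁/V₂) = arcsin(1013/1558) = 40.56°; cos θ_c = 0.7598.
tᵢ = 2h·cos θ_c / V₁ = 2·53.7·0.7598 / 1013 = 0.08055 s.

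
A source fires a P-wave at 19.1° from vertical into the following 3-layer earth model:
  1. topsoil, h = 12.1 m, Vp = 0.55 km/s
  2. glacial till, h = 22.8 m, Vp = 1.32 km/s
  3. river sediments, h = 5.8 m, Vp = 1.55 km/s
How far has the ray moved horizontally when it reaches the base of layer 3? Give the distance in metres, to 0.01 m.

46.94 m

p = sin θ₁/V₁ = sin 19.1°/0.55 = 5.9494e-01 s/km is conserved through the stack.
Layer 1: θ = 19.10°; offset = 12.1·tan 19.10° = 4.1900 m.
Layer 2: sin θ = p·1.32 = 0.7853 → θ = 51.75°; offset = 22.8·tan 51.75° = 28.9222 m.
Layer 3: sin θ = p·1.55 = 0.9222 → θ = 67.24°; offset = 5.8·tan 67.24° = 13.8273 m.
Summing the layer offsets gives 46.9395 m.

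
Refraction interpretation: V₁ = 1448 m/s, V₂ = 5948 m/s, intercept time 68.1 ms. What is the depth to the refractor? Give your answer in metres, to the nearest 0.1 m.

50.8 m

h = tᵢ·V₁·V₂ / (2·√(V₂²−V₁²)).
√(V₂²−V₁²) = √(5948² − 1448²) = 5769.1 m/s.
h = 0.0681 s × 1448 × 5948 / (2 × 5769.1) = 50.83 m.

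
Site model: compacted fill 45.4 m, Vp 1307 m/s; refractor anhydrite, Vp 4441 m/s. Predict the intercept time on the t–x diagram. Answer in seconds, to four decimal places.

0.0664 s

tᵢ = 2h·√(V₂²−V₁²)/(V₁V₂).
√(V₂²−V₁²) = √(4441²−1307²) = 4244.3 m/s.
tᵢ = 2·45.4·4244.3/(1307·4441) = 0.06640 s.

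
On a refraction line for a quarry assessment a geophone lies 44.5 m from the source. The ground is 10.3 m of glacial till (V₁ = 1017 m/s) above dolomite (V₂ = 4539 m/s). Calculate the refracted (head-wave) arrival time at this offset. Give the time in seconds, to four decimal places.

0.0295 s

θ_c = arcsin(V₁/V₂) = arcsin(1017/4539) = 12.95°, cos θ_c = 0.9746.
Intercept time tᵢ = 2h cos θ_c / V₁ = 2·10.3·0.9746/1017 = 0.01974 s.
t = x/V₂ + tᵢ = 44.5/4539 + 0.01974 = 0.02954 s.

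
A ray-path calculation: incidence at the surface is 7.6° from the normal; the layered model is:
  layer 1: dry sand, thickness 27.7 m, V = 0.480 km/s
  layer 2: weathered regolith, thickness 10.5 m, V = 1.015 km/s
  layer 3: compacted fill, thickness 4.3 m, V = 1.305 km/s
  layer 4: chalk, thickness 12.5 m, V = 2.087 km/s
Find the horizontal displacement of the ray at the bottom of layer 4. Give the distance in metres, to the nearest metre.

17 m

Ray parameter p = sin 7.6° / 0.480 km/s = 2.7553e-01 s/km.
Layer 1: θ = 7.60°; offset = 27.7·tan 7.60° = 3.696 m.
Layer 2: sin θ = p·1.015 = 0.2797 → θ = 16.24°; offset = 10.5·tan 16.24° = 3.059 m.
Layer 3: sin θ = p·1.305 = 0.3596 → θ = 21.07°; offset = 4.3·tan 21.07° = 1.657 m.
Layer 4: sin θ = p·2.087 = 0.5750 → θ = 35.10°; offset = 12.5·tan 35.10° = 8.786 m.
Σ offsets = 17.197 m.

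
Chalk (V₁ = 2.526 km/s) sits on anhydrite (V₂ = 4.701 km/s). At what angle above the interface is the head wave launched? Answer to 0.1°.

Critical incidence: sin θ_c = V₁/V₂ = 2.526/4.701 = 0.5373.
θ_c = arcsin 0.5373 = 32.50°.
Measured from the interface: 90° − 32.50° = 57.50°.

57.5°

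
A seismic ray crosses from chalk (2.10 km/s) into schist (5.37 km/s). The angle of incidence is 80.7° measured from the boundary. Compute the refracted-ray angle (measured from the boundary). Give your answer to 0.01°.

Convert to the normal: θ₁ = 90° − 80.7° = 9.3°.
Snell's law: sin θ₂ = (V₂/V₁)·sin θ₁ = (5.37/2.10)·sin 9.3° = 0.4132.
θ₂ = arcsin 0.4132 = 24.41° from the normal.
From the interface: 90° − 24.41° = 65.59°.

65.59°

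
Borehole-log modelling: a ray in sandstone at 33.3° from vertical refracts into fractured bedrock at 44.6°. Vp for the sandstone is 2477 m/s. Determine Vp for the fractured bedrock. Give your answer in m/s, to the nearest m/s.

sin 33.3° = 0.5490; sin 44.6° = 0.7022.
V₂ = V₁·(sin θ₂/sin θ₁) = 2477·(0.7022/0.5490) = 3167.87 m/s.

3168 m/s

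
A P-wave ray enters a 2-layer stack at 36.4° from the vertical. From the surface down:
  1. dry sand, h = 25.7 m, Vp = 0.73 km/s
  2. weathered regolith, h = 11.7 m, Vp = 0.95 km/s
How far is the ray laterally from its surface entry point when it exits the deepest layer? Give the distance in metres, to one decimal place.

33.2 m

Apply Snell's law at each interface; in layer i the horizontal offset is hᵢ·tan θᵢ.
Layer 1: θ = 36.40°; offset = 25.7·tan 36.40° = 18.948 m.
Layer 2: sin θ = 0.95·sin 36.4°/0.73 = 0.7723, θ = 50.56°; offset = 11.7·tan 50.56° = 14.222 m.
Summing the layer offsets gives 33.170 m.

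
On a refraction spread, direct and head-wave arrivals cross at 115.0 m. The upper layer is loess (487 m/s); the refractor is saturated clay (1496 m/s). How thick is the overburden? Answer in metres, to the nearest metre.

x_cross = 2h·√((V₂+V₁)/(V₂−V₁)) → h = x_cross / (2·√((V₂+V₁)/(V₂−V₁))).
√((V₂+V₁)/(V₂−V₁)) = √((1496+487)/(1496−487)) = 1.4019.
h = 115.0 / (2·1.4019) = 41.02 m.

41 m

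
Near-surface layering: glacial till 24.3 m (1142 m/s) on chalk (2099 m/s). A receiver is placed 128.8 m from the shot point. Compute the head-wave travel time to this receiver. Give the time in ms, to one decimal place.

97.1 ms

t = x/V₂ + 2h·√(V₂²−V₁²)/(V₁V₂).
√(V₂²−V₁²) = √(2099²−1142²) = 1761.1 m/s; delay term = 2·24.3·1761.1/(1142·2099) = 0.03571 s.
t = 128.8/2099 + 0.03571 = 0.09707 s.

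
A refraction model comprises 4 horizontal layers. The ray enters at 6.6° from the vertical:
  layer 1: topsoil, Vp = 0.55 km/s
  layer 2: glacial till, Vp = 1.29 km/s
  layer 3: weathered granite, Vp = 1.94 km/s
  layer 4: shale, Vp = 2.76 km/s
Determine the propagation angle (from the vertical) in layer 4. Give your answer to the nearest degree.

Ray parameter p = sin 6.6° / 0.55 = 2.0898e-01 s/km.
sin θ_4 = p·V_4 = 2.0898e-01 × 2.76 = 0.5768.
θ_4 = arcsin 0.5768 = 35.22°.

35°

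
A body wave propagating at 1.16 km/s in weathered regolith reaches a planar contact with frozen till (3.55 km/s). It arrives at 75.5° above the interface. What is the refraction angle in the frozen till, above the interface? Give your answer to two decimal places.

39.98°

Angle from the normal: 90° − 75.5° = 14.5°.
sin θ₁/V₁ = sin θ₂/V₂ ⇒ sin θ₂ = 3.55·sin 14.5°/1.16 = 3.55·0.2504/1.16 = 0.7662.
θ₂ = arcsin 0.7662 = 50.02° from the normal.
From the interface: 90° − 50.02° = 39.98°.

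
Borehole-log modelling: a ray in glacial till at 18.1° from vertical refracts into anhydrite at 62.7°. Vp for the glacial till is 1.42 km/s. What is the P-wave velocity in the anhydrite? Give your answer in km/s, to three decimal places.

4.062 km/s

sin 18.1° = 0.3107; sin 62.7° = 0.8886.
V₂ = V₁·(sin θ₂/sin θ₁) = 1.42·(0.8886/0.3107) = 4.062 km/s.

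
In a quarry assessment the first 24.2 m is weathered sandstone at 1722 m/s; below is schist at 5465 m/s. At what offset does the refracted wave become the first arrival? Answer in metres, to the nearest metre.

67 m

x_cross = 2h·√((V₂+V₁)/(V₂−V₁)).
(V₂+V₁)/(V₂−V₁) = (5465+1722)/(5465−1722) = 1.9201; √ = 1.3857.
x_cross = 2·24.2·1.3857 = 67.07 m.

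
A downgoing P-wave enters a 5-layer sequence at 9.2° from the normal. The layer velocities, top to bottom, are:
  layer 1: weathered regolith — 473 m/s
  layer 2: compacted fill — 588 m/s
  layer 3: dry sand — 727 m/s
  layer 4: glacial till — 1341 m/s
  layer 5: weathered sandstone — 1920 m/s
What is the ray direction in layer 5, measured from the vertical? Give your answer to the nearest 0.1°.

40.5°

Ray parameter p = sin 9.2° / 473 = 3.3802e-04 s/m.
sin θ_5 = p·V_5 = 3.3802e-04 × 1920 = 0.6490.
θ_5 = 40.47° from the vertical.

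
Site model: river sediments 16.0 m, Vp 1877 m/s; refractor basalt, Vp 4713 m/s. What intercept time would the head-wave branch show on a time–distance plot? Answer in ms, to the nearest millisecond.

16 ms

θ_c = arcsin(V₁/V₂) = arcsin(1877/4713) = 23.47°; cos θ_c = 0.9173.
tᵢ = 2h·cos θ_c / V₁ = 2·16.0·0.9173 / 1877 = 0.01564 s.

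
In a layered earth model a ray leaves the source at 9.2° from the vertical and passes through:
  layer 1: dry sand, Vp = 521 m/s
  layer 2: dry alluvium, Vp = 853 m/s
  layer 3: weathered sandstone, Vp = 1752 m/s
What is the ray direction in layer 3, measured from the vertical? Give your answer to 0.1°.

Ray parameter p = sin 9.2° / 521 = 3.0687e-04 s/m.
sin θ_3 = p·V_3 = 3.0687e-04 × 1752 = 0.5376.
θ_3 = 32.52° from the vertical.

32.5°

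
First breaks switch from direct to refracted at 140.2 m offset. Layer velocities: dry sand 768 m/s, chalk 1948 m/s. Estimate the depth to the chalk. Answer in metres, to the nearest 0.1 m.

h = (x_cross/2)·√((V₂−V₁)/(V₂+V₁)).
(V₂−V₁)/(V₂+V₁) = (1948−768)/(1948+768) = 0.4345; √ = 0.6591.
h = (140.2/2)·0.6591 = 46.21 m.

46.2 m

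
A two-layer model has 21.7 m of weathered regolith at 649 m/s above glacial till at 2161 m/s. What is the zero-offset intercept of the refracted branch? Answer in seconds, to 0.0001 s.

θ_c = arcsin(V₁/V₂) = arcsin(649/2161) = 17.48°; cos θ_c = 0.9538.
tᵢ = 2h·cos θ_c / V₁ = 2·21.7·0.9538 / 649 = 0.06379 s.

0.0638 s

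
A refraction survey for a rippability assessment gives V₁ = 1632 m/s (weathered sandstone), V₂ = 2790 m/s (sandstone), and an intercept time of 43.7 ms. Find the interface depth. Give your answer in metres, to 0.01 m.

43.97 m

θ_c = arcsin(1632/2790) = 35.80°; cos θ_c = 0.8111.
tᵢ = 2h cos θ_c/V₁ ⇒ h = tᵢ·V₁/(2 cos θ_c) = 0.0437·1632/(2·0.8111) = 43.97 m.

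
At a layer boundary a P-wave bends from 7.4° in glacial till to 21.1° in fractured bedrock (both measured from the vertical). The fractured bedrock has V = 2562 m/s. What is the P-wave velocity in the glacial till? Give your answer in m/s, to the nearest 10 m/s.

Snell's law: sin 7.4°/V₁ = sin 21.1°/V₂.
V₁ = V₂·sin 7.4°/sin 21.1° = 2562 × 0.3578 = 916.60 m/s.

920 m/s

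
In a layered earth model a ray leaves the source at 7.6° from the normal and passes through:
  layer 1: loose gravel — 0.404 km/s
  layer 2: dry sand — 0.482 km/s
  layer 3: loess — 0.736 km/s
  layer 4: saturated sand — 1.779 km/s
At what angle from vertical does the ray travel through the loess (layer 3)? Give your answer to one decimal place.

Ray parameter p = sin 7.6° / 0.404 = 3.2737e-01 s/km.
sin θ_3 = p·V_3 = 3.2737e-01 × 0.736 = 0.2409.
θ_3 = arcsin 0.2409 = 13.94°.

13.9°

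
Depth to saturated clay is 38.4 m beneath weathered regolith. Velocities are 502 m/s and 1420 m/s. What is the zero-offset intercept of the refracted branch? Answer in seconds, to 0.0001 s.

0.1431 s

tᵢ = 2h·√(V₂²−V₁²)/(V₁V₂).
√(V₂²−V₁²) = √(1420²−502²) = 1328.3 m/s.
tᵢ = 2·38.4·1328.3/(502·1420) = 0.14311 s.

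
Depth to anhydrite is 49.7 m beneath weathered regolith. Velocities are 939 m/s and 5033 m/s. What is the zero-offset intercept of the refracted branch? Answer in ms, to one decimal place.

tᵢ = 2h·√(V₂²−V₁²)/(V₁V₂).
√(V₂²−V₁²) = √(5033²−939²) = 4944.6 m/s.
tᵢ = 2·49.7·4944.6/(939·5033) = 0.10400 s.

104.0 ms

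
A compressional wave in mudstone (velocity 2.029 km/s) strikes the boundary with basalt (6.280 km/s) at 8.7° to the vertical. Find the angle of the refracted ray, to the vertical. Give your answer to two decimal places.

sin θ₁/V₁ = sin θ₂/V₂ ⇒ sin θ₂ = 6.280·sin 8.7°/2.029 = 6.280·0.1513/2.029 = 0.4682.
θ₂ = sin⁻¹(0.4682) = 27.92° (from vertical).

27.92°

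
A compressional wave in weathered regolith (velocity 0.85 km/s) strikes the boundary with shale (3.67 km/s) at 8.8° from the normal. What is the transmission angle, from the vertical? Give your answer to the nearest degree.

41°

sin θ₁/V₁ = sin θ₂/V₂ ⇒ sin θ₂ = 3.67·sin 8.8°/0.85 = 3.67·0.1530/0.85 = 0.6605.
θ₂ = arcsin 0.6605 = 41.34° from the normal.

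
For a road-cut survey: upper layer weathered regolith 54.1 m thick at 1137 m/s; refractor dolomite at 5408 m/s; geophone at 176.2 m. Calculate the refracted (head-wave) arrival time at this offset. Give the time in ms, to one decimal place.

125.6 ms

θ_c = arcsin(V₁/V₂) = arcsin(1137/5408) = 12.14°, cos θ_c = 0.9776.
Intercept time tᵢ = 2h cos θ_c / V₁ = 2·54.1·0.9776/1137 = 0.09304 s.
t = x/V₂ + tᵢ = 176.2/5408 + 0.09304 = 0.12562 s.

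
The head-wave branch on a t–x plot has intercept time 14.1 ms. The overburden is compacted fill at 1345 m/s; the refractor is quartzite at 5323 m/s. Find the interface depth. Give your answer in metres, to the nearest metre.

θ_c = arcsin(1345/5323) = 14.64°; cos θ_c = 0.9676.
tᵢ = 2h cos θ_c/V₁ ⇒ h = tᵢ·V₁/(2 cos θ_c) = 0.0141·1345/(2·0.9676) = 9.80 m.

10 m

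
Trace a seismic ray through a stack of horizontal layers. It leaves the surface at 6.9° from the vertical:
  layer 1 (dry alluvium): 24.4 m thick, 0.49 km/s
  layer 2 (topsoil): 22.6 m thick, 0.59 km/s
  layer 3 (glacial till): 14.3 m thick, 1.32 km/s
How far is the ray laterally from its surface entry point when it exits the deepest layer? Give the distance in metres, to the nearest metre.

p = sin θ₁/V₁ = sin 6.9°/0.49 = 2.4518e-01 s/km is conserved through the stack.
Layer 1: θ = 6.90°; offset = 24.4·tan 6.90° = 2.953 m.
Layer 2: sin θ = p·0.59 = 0.1447 → θ = 8.32°; offset = 22.6·tan 8.32° = 3.304 m.
Layer 3: sin θ = p·1.32 = 0.3236 → θ = 18.88°; offset = 14.3·tan 18.88° = 4.891 m.
Σ offsets = 11.148 m.

11 m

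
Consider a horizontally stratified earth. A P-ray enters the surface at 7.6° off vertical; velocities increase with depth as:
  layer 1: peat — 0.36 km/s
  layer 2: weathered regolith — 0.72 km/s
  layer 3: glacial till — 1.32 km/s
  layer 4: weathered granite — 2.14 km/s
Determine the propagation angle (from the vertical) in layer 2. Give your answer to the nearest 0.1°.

15.3°

Ray parameter p = sin 7.6° / 0.36 = 3.6738e-01 s/km.
sin θ_2 = p·V_2 = 3.6738e-01 × 0.72 = 0.2645.
θ_2 = 15.34° from the vertical.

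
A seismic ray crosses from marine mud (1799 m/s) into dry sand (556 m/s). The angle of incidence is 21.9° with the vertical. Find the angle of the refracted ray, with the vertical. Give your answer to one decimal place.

sin θ₁/V₁ = sin θ₂/V₂ ⇒ sin θ₂ = 556·sin 21.9°/1799 = 556·0.3730/1799 = 0.1153.
θ₂ = sin⁻¹(0.1153) = 6.62° (from vertical).

6.6°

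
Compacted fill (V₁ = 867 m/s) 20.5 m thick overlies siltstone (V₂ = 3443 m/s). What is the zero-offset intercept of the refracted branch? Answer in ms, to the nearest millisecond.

θ_c = arcsin(V₁/V₂) = arcsin(867/3443) = 14.58°; cos θ_c = 0.9678.
tᵢ = 2h·cos θ_c / V₁ = 2·20.5·0.9678 / 867 = 0.04577 s.

46 ms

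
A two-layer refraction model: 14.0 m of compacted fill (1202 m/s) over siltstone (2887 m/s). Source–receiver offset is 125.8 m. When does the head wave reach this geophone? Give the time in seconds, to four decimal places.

0.0648 s

θ_c = arcsin(V₁/V₂) = arcsin(1202/2887) = 24.60°, cos θ_c = 0.9092.
Intercept time tᵢ = 2h cos θ_c / V₁ = 2·14.0·0.9092/1202 = 0.02118 s.
t = x/V₂ + tᵢ = 125.8/2887 + 0.02118 = 0.06475 s.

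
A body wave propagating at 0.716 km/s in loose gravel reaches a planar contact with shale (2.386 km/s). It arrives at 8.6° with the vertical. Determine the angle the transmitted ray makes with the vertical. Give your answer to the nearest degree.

30°

Snell's law: sin θ₂ = (V₂/V₁)·sin θ₁ = (2.386/0.716)·sin 8.6° = 0.4983.
θ₂ = arcsin 0.4983 = 29.89° from the normal.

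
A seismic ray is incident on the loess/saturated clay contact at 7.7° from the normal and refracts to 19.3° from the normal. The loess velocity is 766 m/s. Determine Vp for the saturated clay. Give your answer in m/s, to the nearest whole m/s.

Snell's law: sin 7.7°/V₁ = sin 19.3°/V₂.
V₂ = V₁·sin 19.3°/sin 7.7° = 766 × 2.4668 = 1889.55 m/s.

1890 m/s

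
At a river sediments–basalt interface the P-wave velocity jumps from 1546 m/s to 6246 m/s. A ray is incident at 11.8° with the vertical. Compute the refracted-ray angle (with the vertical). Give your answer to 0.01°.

Snell's law: sin θ₂ = (V₂/V₁)·sin θ₁ = (6246/1546)·sin 11.8° = 0.8262.
θ₂ = sin⁻¹(0.8262) = 55.71° (from vertical).

55.71°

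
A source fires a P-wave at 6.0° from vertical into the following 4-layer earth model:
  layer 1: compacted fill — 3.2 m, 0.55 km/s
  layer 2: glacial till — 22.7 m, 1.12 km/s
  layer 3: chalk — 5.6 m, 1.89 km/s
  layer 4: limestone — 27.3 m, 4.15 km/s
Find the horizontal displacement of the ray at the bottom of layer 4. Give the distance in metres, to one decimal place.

Apply Snell's law at each interface; in layer i the horizontal offset is hᵢ·tan θᵢ.
Layer 1: θ = 6.00°; offset = 3.2·tan 6.00° = 0.336 m.
Layer 2: sin θ = 1.12·sin 6.0°/0.55 = 0.2129, θ = 12.29°; offset = 22.7·tan 12.29° = 4.945 m.
Layer 3: sin θ = 1.89·sin 6.0°/0.55 = 0.3592, θ = 21.05°; offset = 5.6·tan 21.05° = 2.155 m.
Layer 4: sin θ = 4.15·sin 6.0°/0.55 = 0.7887, θ = 52.07°; offset = 27.3·tan 52.07° = 35.025 m.
Total horizontal offset = 42.462 m.

42.5 m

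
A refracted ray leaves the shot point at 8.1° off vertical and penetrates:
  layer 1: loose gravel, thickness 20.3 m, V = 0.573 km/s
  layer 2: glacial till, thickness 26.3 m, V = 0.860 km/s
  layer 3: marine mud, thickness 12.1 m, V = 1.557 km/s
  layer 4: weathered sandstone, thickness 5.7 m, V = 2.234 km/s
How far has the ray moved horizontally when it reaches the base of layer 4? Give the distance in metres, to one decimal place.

Ray parameter p = sin 8.1° / 0.573 km/s = 2.4590e-01 s/km.
Layer 1: θ = 8.10°; offset = 20.3·tan 8.10° = 2.889 m.
Layer 2: sin θ = p·0.860 = 0.2115 → θ = 12.21°; offset = 26.3·tan 12.21° = 5.690 m.
Layer 3: sin θ = p·1.557 = 0.3829 → θ = 22.51°; offset = 12.1·tan 22.51° = 5.015 m.
Layer 4: sin θ = p·2.234 = 0.5493 → θ = 33.32°; offset = 5.7·tan 33.32° = 3.747 m.
Summing the layer offsets gives 17.342 m.

17.3 m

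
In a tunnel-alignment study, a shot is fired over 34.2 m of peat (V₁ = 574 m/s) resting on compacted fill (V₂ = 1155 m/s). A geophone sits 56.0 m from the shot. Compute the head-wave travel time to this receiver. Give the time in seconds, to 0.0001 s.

θ_c = arcsin(V₁/V₂) = arcsin(574/1155) = 29.80°, cos θ_c = 0.8678.
Intercept time tᵢ = 2h cos θ_c / V₁ = 2·34.2·0.8678/574 = 0.10341 s.
t = x/V₂ + tᵢ = 56.0/1155 + 0.10341 = 0.15189 s.

0.1519 s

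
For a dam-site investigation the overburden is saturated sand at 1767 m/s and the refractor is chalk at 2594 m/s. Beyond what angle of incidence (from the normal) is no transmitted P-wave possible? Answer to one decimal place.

42.9°

At critical incidence the refracted ray runs along the interface (θ₂ = 90°), so sin θ_c = V₁/V₂.
θ_c = arcsin(1767/2594) = arcsin 0.6812 = 42.94°.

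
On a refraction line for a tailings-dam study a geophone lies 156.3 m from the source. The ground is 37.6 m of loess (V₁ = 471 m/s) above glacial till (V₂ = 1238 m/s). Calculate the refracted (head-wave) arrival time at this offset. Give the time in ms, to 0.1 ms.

273.9 ms

t = x/V₂ + 2h·√(V₂²−V₁²)/(V₁V₂).
√(V₂²−V₁²) = √(1238²−471²) = 1144.9 m/s; delay term = 2·37.6·1144.9/(471·1238) = 0.14765 s.
t = 156.3/1238 + 0.14765 = 0.27391 s.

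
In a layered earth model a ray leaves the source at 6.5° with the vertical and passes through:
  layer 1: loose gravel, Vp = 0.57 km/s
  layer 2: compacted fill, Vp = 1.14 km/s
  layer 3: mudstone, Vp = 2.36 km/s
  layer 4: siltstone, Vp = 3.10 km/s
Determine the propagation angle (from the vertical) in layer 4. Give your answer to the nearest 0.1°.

Snell's law across each interface conserves sin θ / V, so sin θ_4 = V_4·sin θ₁/V₁.
sin θ_4 = 3.10 × sin 6.5° / 0.57 = 0.6157.
θ_4 = 38.00° from the vertical.

38.0°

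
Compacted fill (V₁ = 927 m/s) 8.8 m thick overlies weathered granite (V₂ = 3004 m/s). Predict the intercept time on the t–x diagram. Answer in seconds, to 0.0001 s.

tᵢ = 2h·√(V₂²−V₁²)/(V₁V₂).
√(V₂²−V₁²) = √(3004²−927²) = 2857.4 m/s.
tᵢ = 2·8.8·2857.4/(927·3004) = 0.01806 s.

0.0181 s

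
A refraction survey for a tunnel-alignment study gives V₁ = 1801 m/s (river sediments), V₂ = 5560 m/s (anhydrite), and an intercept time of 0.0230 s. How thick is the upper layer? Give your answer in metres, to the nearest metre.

h = tᵢ·V₁·V₂ / (2·√(V₂²−V₁²)).
√(V₂²−V₁²) = √(5560² − 1801²) = 5260.2 m/s.
h = 0.023 s × 1801 × 5560 / (2 × 5260.2) = 21.89 m.

22 m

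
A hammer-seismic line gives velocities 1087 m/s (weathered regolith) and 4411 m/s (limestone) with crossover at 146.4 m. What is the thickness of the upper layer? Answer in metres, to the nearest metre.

57 m

h = (x_cross/2)·√((V₂−V₁)/(V₂+V₁)).
(V₂−V₁)/(V₂+V₁) = (4411−1087)/(4411+1087) = 0.6046; √ = 0.7775.
h = (146.4/2)·0.7775 = 56.92 m.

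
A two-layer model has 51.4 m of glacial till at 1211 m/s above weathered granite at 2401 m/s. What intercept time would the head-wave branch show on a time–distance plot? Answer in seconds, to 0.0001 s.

θ_c = arcsin(V₁/V₂) = arcsin(1211/2401) = 30.29°; cos θ_c = 0.8635.
tᵢ = 2h·cos θ_c / V₁ = 2·51.4·0.8635 / 1211 = 0.07330 s.

0.0733 s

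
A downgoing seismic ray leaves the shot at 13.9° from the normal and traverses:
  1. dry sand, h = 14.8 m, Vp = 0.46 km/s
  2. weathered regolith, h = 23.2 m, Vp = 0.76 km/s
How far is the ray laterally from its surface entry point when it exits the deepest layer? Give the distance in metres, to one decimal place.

13.7 m

Apply Snell's law at each interface; in layer i the horizontal offset is hᵢ·tan θᵢ.
Layer 1: θ = 13.90°; offset = 14.8·tan 13.90° = 3.663 m.
Layer 2: sin θ = 0.76·sin 13.9°/0.46 = 0.3969, θ = 23.38°; offset = 23.2·tan 23.38° = 10.032 m.
Summing the layer offsets gives 13.695 m.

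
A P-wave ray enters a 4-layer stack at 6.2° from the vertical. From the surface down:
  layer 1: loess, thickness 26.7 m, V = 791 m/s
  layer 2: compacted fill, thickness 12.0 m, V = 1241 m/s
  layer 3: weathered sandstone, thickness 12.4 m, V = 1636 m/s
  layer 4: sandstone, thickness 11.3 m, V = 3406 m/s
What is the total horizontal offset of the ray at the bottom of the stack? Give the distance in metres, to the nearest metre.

Apply Snell's law at each interface; in layer i the horizontal offset is hᵢ·tan θᵢ.
Layer 1: θ = 6.20°; offset = 26.7·tan 6.20° = 2.901 m.
Layer 2: sin θ = 1241·sin 6.2°/791 = 0.1694, θ = 9.76°; offset = 12.0·tan 9.76° = 2.063 m.
Layer 3: sin θ = 1636·sin 6.2°/791 = 0.2234, θ = 12.91°; offset = 12.4·tan 12.91° = 2.842 m.
Layer 4: sin θ = 3406·sin 6.2°/791 = 0.4650, θ = 27.71°; offset = 11.3·tan 27.71° = 5.936 m.
Σ offsets = 13.741 m.

14 m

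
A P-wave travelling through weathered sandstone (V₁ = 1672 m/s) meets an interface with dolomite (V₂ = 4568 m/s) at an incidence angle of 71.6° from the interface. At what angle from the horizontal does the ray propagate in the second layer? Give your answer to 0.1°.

Convert to the normal: θ₁ = 90° − 71.6° = 18.4°.
sin θ₁/V₁ = sin θ₂/V₂ ⇒ sin θ₂ = 4568·sin 18.4°/1672 = 4568·0.3156/1672 = 0.8624.
θ₂ = arcsin 0.8624 = 59.58° from the normal.
From the interface: 90° − 59.58° = 30.42°.

30.4°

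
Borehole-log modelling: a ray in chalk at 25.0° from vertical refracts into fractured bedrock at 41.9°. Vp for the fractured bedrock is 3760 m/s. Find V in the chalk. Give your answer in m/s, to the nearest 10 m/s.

Snell's law: sin 25.0°/V₁ = sin 41.9°/V₂.
V₁ = V₂·sin 25.0°/sin 41.9° = 3760 × 0.6328 = 2379.41 m/s.

2380 m/s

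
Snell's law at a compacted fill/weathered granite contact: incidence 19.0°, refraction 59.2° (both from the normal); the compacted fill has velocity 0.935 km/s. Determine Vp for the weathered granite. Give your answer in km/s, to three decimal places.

2.467 km/s

sin 19.0° = 0.3256; sin 59.2° = 0.8590.
V₂ = V₁·(sin θ₂/sin θ₁) = 0.935·(0.8590/0.3256) = 2.467 km/s.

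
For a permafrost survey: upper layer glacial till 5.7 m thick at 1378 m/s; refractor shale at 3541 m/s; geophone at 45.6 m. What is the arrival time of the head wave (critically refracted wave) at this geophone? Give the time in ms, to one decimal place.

t = x/V₂ + 2h·√(V₂²−V₁²)/(V₁V₂).
√(V₂²−V₁²) = √(3541²−1378²) = 3261.9 m/s; delay term = 2·5.7·3261.9/(1378·3541) = 0.00762 s.
t = 45.6/3541 + 0.00762 = 0.02050 s.

20.5 ms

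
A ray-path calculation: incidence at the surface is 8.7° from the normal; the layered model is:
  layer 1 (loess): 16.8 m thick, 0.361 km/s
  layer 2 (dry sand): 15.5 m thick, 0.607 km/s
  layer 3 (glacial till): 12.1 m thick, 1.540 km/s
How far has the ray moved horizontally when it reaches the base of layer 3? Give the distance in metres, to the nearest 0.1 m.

16.9 m

Apply Snell's law at each interface; in layer i the horizontal offset is hᵢ·tan θᵢ.
Layer 1: θ = 8.70°; offset = 16.8·tan 8.70° = 2.571 m.
Layer 2: sin θ = 0.607·sin 8.7°/0.361 = 0.2543, θ = 14.73°; offset = 15.5·tan 14.73° = 4.076 m.
Layer 3: sin θ = 1.540·sin 8.7°/0.361 = 0.6453, θ = 40.19°; offset = 12.1·tan 40.19° = 10.220 m.
Σ offsets = 16.867 m.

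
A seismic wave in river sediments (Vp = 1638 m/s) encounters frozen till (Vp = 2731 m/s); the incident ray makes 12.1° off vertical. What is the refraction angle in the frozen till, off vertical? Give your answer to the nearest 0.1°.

sin θ₁/V₁ = sin θ₂/V₂ ⇒ sin θ₂ = 2731·sin 12.1°/1638 = 2731·0.2096/1638 = 0.3495.
θ₂ = arcsin 0.3495 = 20.46° from the normal.

20.5°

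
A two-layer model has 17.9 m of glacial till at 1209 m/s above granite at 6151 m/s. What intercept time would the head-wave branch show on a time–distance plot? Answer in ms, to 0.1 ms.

29.0 ms

θ_c = arcsin(V₁/V₂) = arcsin(1209/6151) = 11.34°; cos θ_c = 0.9805.
tᵢ = 2h·cos θ_c / V₁ = 2·17.9·0.9805 / 1209 = 0.02903 s.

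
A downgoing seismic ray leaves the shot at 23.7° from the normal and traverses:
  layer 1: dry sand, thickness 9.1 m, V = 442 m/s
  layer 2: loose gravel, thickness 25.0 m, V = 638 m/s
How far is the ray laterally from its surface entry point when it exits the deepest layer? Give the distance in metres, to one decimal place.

p = sin θ₁/V₁ = sin 23.7°/442 = 9.0938e-04 s/m is conserved through the stack.
Layer 1: θ = 23.70°; offset = 9.1·tan 23.70° = 3.995 m.
Layer 2: sin θ = p·638 = 0.5802 → θ = 35.46°; offset = 25.0·tan 35.46° = 17.808 m.
Summing the layer offsets gives 21.803 m.

21.8 m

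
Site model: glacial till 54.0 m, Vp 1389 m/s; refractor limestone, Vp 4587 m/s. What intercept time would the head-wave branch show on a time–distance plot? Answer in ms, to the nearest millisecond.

tᵢ = 2h·√(V₂²−V₁²)/(V₁V₂).
√(V₂²−V₁²) = √(4587²−1389²) = 4371.6 m/s.
tᵢ = 2·54.0·4371.6/(1389·4587) = 0.07410 s.

74 ms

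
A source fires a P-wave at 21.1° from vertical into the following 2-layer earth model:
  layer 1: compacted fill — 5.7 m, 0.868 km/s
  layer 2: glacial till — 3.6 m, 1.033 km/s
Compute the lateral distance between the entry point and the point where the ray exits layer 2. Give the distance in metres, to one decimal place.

3.9 m

Apply Snell's law at each interface; in layer i the horizontal offset is hᵢ·tan θᵢ.
Layer 1: θ = 21.10°; offset = 5.7·tan 21.10° = 2.199 m.
Layer 2: sin θ = 1.033·sin 21.1°/0.868 = 0.4284, θ = 25.37°; offset = 3.6·tan 25.37° = 1.707 m.
Summing the layer offsets gives 3.906 m.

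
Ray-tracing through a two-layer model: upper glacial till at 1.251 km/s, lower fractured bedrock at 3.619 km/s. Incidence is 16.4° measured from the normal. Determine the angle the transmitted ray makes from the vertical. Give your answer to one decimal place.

sin θ₁/V₁ = sin θ₂/V₂ ⇒ sin θ₂ = 3.619·sin 16.4°/1.251 = 3.619·0.2823/1.251 = 0.8168.
θ₂ = sin⁻¹(0.8168) = 54.76° (from vertical).

54.8°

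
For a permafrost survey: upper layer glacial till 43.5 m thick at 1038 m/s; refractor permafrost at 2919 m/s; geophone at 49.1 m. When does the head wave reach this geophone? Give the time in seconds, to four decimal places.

θ_c = arcsin(V₁/V₂) = arcsin(1038/2919) = 20.83°, cos θ_c = 0.9346.
Intercept time tᵢ = 2h cos θ_c / V₁ = 2·43.5·0.9346/1038 = 0.07834 s.
t = x/V₂ + tᵢ = 49.1/2919 + 0.07834 = 0.09516 s.

0.0952 s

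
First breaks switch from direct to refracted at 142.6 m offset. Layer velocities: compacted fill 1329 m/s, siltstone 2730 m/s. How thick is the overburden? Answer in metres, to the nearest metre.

42 m

h = (x_cross/2)·√((V₂−V₁)/(V₂+V₁)).
(V₂−V₁)/(V₂+V₁) = (2730−1329)/(2730+1329) = 0.3452; √ = 0.5875.
h = (142.6/2)·0.5875 = 41.89 m.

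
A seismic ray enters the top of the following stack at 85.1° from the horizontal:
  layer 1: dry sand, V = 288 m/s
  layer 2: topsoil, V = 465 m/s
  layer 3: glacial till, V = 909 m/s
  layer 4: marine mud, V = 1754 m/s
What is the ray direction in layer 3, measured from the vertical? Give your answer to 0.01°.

15.64°

From the normal: θ₁ = 90° − 85.1° = 4.9°.
Snell's law across each interface conserves sin θ / V, so sin θ_3 = V_3·sin θ₁/V₁.
sin θ_3 = 909 × sin 4.9° / 288 = 0.2696.
θ_3 = arcsin 0.2696 = 15.64°.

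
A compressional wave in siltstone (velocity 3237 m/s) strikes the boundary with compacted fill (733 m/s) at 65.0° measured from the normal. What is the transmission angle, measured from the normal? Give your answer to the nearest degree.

12°

sin θ₁/V₁ = sin θ₂/V₂ ⇒ sin θ₂ = 733·sin 65.0°/3237 = 733·0.9063/3237 = 0.2052.
θ₂ = arcsin 0.2052 = 11.84° from the normal.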